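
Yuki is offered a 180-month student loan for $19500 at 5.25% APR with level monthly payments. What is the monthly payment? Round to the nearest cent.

$156.76

Monthly rate = 5.25%/12 = 0.0043750; payment = 19,500 × 0.0043750 / (1 − (1+0.0043750)^−180) = $156.76.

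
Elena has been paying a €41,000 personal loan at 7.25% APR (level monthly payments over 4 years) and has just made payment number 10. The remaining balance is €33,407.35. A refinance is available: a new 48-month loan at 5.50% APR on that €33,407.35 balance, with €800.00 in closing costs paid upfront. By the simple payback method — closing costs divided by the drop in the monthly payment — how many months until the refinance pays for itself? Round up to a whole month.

4 months

Current payment = 41,000 × 7.25%/12 / (1 − (1+0.0060417)^−48) = €986.56.
Refinanced payment = 33,407.35 × 0.0045833 / (1 − (1+0.0045833)^−48) = €776.94.
Monthly savings = €986.56 − €776.94 = €209.62.
Break-even = €800.00 / €209.62 = 3.82 → 4 months.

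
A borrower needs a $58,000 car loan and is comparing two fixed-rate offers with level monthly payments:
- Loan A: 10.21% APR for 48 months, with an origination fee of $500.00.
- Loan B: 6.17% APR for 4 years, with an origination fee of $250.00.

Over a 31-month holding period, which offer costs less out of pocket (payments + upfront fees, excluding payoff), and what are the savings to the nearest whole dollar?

Loan B by $3,667

Loan A: at 10.21% the monthly rate is 0.0085083, so the payment is 58,000 × 0.0085083 / (1 − 1.0085083^−48) = $1,476.89.
Loan B: at 6.17% the monthly rate is 0.0051417, so the payment is 58,000 × 0.0051417 / (1 − 1.0051417^−48) = $1,366.66.
Over 31 months: Loan A costs 31 × $1,476.89 + $500.00 = $46,283.59; Loan B costs 31 × $1,366.66 + $250.00 = $42,616.46.
Loan B is cheaper by $46,283.59 − $42,616.46 = $3,667.13.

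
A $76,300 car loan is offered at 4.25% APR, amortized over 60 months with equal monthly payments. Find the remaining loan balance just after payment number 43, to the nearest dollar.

$23,285

With monthly rate i = 4.25%/12 = 0.0035417, the balance after k of n payments is P · [(1+i)^n − (1+i)^k] / [(1+i)^n − 1].
(1+0.0035417)^60 = 1.23630190 and (1+0.0035417)^43 = 1.16418657, so the balance is 76,300 × (1.23630190 − 1.16418657) / (1.23630190 − 1) = $23,285.47.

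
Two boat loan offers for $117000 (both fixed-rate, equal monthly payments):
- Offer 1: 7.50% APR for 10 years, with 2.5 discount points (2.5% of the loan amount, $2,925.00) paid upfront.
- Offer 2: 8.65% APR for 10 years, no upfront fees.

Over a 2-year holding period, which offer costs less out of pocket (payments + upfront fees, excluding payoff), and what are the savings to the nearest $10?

Offer 2 by $1,220

Offer 1: at 7.50% the monthly rate is 0.0062500, so the payment is 117,000 × 0.0062500 / (1 − 1.0062500^−120) = $1,388.81.
Offer 2: monthly rate = 8.65%/12 = 0.0072083; payment = 117,000 × 0.0072083 / (1 − (1+0.0072083)^−120) = $1,460.04.
Over 24 months: Offer 1 costs 24 × $1,388.81 + $2,925.00 = $36,256.44; Offer 2 costs 24 × $1,460.04 = $35,040.96.
Offer 2 is cheaper by $36,256.44 − $35,040.96 = $1,215.48.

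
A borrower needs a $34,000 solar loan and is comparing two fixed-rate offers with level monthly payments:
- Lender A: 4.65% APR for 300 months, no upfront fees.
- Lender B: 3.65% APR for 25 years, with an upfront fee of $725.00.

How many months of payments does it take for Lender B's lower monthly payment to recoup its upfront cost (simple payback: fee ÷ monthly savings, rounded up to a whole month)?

Lender A: at 4.65% the monthly rate is 0.0038750, so the payment is 34,000 × 0.0038750 / (1 − 1.0038750^−300) = $191.89.
Lender B: monthly rate = 3.65%/12 = 0.0030417; payment = 34,000 × 0.0030417 / (1 − (1+0.0030417)^−300) = $172.96.
Monthly savings = $191.89 − $172.96 = $18.93.
Break-even = $725.00 / $18.93 = 38.30 → 39 months.

39 months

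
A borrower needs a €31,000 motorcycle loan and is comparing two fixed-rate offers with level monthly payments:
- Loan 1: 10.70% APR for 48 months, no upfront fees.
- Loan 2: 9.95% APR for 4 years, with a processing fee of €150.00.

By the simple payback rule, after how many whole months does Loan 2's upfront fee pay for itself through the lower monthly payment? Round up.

14 months

Loan 1: monthly rate = 10.7%/12 = 0.0089167; payment = 31,000 × 0.0089167 / (1 − (1+0.0089167)^−48) = €796.70.
Loan 2: at 9.95% the monthly rate is 0.0082917, so the payment is 31,000 × 0.0082917 / (1 − 1.0082917^−48) = €785.50.
Monthly savings = €796.70 − €785.50 = €11.20.
Break-even = €150.00 / €11.20 = 13.39 → 14 months.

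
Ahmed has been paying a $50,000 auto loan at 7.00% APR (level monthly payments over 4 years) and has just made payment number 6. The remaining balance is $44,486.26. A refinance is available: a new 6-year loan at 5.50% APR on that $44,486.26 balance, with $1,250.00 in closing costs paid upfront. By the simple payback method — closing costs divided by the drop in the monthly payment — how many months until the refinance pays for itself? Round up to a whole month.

Current payment = 50,000 × 7%/12 / (1 − (1+0.0058333)^−48) = $1,197.31.
Refinanced payment = 44,486.26 × 0.0045833 / (1 − (1+0.0045833)^−72) = $726.81.
Monthly savings = $1,197.31 − $726.81 = $470.50.
Break-even = $1,250.00 / $470.50 = 2.66 → 3 months.

3 months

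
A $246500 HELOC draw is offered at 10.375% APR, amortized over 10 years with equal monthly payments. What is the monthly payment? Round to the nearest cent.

$3,308.92

Monthly rate = 10.375%/12 = 0.0086458; payment = 246,500 × 0.0086458 / (1 − (1+0.0086458)^−120) = $3,308.92.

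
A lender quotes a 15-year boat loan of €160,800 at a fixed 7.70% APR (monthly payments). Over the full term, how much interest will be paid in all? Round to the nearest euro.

At 7.70% the monthly rate is 0.0064167, so the payment is 160,800 × 0.0064167 / (1 − 1.0064167^−180) = €1,508.97.
Total paid = 180 × €1,508.97 = €271,614.60; interest = €271,614.60 − €160,800 = €110,814.60.

€110,815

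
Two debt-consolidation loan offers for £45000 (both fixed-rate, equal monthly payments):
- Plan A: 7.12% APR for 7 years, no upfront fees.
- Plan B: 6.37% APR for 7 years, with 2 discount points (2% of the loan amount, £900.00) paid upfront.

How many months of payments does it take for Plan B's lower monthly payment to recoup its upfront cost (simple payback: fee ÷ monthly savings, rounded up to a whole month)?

Plan A: monthly rate = 7.12%/12 = 0.0059333; payment = 45,000 × 0.0059333 / (1 − (1+0.0059333)^−84) = £681.81.
Plan B: monthly rate = 6.37%/12 = 0.0053083; payment = 45,000 × 0.0053083 / (1 − (1+0.0053083)^−84) = £665.40.
Monthly savings = £681.81 − £665.40 = £16.41.
Break-even = £900.00 / £16.41 = 54.84 → 55 months.

55 months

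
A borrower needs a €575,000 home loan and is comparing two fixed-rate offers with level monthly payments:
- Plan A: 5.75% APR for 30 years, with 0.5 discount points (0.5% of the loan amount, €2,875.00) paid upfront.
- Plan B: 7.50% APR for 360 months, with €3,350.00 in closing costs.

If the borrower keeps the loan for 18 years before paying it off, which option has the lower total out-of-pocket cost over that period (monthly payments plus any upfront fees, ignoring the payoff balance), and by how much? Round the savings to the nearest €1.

Plan A by €144,102

Plan A: monthly rate = 5.75%/12 = 0.0047917; payment = 575,000 × 0.0047917 / (1 − (1+0.0047917)^−360) = €3,355.54.
Plan B: at 7.50% the monthly rate is 0.0062500, so the payment is 575,000 × 0.0062500 / (1 − 1.0062500^−360) = €4,020.48.
Over 216 months: Plan A costs 216 × €3,355.54 + €2,875.00 = €727,671.64; Plan B costs 216 × €4,020.48 + €3,350.00 = €871,773.68.
Plan A is cheaper by €871,773.68 − €727,671.64 = €144,102.04.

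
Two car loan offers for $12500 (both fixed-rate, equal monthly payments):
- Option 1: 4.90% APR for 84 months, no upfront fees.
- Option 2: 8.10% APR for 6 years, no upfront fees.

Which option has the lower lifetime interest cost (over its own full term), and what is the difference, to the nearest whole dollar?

Option 1: monthly rate = 4.9%/12 = 0.0040833; payment = 12,500 × 0.0040833 / (1 − (1+0.0040833)^−84) = $176.09.
Total interest on Option 1 = 84 × $176.09 − $12,500 = $2,291.56.
Option 2: monthly rate = 8.1%/12 = 0.0067500; payment = 12,500 × 0.0067500 / (1 − (1+0.0067500)^−72) = $219.78.
Total interest on Option 2 = 72 × $219.78 − $12,500 = $3,324.16.
Option 1 is lower by $1,032.60.

Option 1 by $1,033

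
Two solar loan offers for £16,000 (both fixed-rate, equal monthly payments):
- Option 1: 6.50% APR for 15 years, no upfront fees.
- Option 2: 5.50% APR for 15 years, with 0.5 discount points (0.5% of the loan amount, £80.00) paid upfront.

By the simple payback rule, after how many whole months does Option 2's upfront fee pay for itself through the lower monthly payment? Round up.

10 months

Option 1: monthly rate = 6.5%/12 = 0.0054167; payment = 16,000 × 0.0054167 / (1 − (1+0.0054167)^−180) = £139.38.
Option 2: at 5.50% the monthly rate is 0.0045833, so the payment is 16,000 × 0.0045833 / (1 − 1.0045833^−180) = £130.73.
Monthly savings = £139.38 − £130.73 = £8.65.
Break-even = £80.00 / £8.65 = 9.25 → 10 months.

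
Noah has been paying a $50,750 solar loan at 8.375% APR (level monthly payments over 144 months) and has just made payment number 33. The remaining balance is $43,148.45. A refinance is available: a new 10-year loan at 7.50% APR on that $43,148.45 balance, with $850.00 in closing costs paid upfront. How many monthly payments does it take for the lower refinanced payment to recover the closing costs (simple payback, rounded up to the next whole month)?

18 months

Current payment = 50,750 × 8.375%/12 / (1 − (1+0.0069792)^−144) = $559.83.
Refinanced payment = 43,148.45 × 0.0062500 / (1 − (1+0.0062500)^−120) = $512.18.
Monthly savings = $559.83 − $512.18 = $47.65.
Break-even = $850.00 / $47.65 = 17.84 → 18 months.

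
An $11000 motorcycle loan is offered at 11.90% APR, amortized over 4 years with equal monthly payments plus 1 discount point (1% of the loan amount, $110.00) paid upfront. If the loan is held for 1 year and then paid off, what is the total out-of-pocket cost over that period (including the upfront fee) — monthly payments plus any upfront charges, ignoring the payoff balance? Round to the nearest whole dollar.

$3,580

At 11.90% the monthly rate is 0.0099167, so the payment is 11,000 × 0.0099167 / (1 − 1.0099167^−48) = $289.13.
Total outlay = 12 × $289.13 + $110.00 = $3,579.56.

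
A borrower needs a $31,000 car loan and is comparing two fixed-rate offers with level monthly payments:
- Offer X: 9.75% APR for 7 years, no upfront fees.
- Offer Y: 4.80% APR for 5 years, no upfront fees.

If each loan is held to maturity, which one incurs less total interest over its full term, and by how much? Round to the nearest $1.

Offer Y by $7,964

Offer X: monthly rate = 9.75%/12 = 0.0081250; payment = 31,000 × 0.0081250 / (1 − (1+0.0081250)^−84) = $510.64.
Total interest on Offer X = 84 × $510.64 − $31,000 = $11,893.76.
Offer Y: at 4.80% the monthly rate is 0.0040000, so the payment is 31,000 × 0.0040000 / (1 − 1.0040000^−60) = $582.17.
Total interest on Offer Y = 60 × $582.17 − $31,000 = $3,930.20.
Offer Y is lower by $7,963.56.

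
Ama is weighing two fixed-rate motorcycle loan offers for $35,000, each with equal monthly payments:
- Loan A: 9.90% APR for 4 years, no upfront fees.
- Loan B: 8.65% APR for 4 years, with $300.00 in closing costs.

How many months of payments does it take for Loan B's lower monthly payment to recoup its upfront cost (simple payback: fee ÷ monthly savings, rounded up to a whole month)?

Loan A: at 9.90% the monthly rate is 0.0082500, so the payment is 35,000 × 0.0082500 / (1 − 1.0082500^−48) = $886.01.
Loan B: at 8.65% the monthly rate is 0.0072083, so the payment is 35,000 × 0.0072083 / (1 − 1.0072083^−48) = $865.17.
Monthly savings = $886.01 − $865.17 = $20.84.
Break-even = $300.00 / $20.84 = 14.40 → 15 months.

15 months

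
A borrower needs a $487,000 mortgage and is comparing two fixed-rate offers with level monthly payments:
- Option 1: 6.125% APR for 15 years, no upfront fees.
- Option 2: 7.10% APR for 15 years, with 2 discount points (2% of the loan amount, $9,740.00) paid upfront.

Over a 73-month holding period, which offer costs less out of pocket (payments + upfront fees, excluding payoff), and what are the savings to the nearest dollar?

Option 1: monthly rate = 6.125%/12 = 0.0051042; payment = 487,000 × 0.0051042 / (1 − (1+0.0051042)^−180) = $4,142.54.
Option 2: monthly rate = 7.1%/12 = 0.0059167; payment = 487,000 × 0.0059167 / (1 − (1+0.0059167)^−180) = $4,404.57.
Over 73 months: Option 1 costs 73 × $4,142.54 = $302,405.42; Option 2 costs 73 × $4,404.57 + $9,740.00 = $331,273.61.
Option 1 is cheaper by $331,273.61 − $302,405.42 = $28,868.19.

Option 1 by $28,868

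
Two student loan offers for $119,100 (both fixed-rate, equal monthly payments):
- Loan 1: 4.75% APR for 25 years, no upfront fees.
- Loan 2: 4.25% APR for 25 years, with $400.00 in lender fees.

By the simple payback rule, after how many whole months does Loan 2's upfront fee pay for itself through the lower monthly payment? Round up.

12 months

Loan 1: at 4.75% the monthly rate is 0.0039583, so the payment is 119,100 × 0.0039583 / (1 − 1.0039583^−300) = $679.01.
Loan 2: monthly rate = 4.25%/12 = 0.0035417; payment = 119,100 × 0.0035417 / (1 − (1+0.0035417)^−300) = $645.21.
Monthly savings = $679.01 − $645.21 = $33.80.
Break-even = $400.00 / $33.80 = 11.83 → 12 months.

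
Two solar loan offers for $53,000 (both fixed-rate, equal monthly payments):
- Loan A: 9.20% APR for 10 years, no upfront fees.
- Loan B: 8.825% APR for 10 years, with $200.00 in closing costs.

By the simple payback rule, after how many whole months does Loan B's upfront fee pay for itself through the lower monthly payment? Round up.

Loan A: monthly rate = 9.2%/12 = 0.0076667; payment = 53,000 × 0.0076667 / (1 − (1+0.0076667)^−120) = $677.13.
Loan B: at 8.825% the monthly rate is 0.0073542, so the payment is 53,000 × 0.0073542 / (1 − 1.0073542^−120) = $666.37.
Monthly savings = $677.13 − $666.37 = $10.76.
Break-even = $200.00 / $10.76 = 18.59 → 19 months.

19 months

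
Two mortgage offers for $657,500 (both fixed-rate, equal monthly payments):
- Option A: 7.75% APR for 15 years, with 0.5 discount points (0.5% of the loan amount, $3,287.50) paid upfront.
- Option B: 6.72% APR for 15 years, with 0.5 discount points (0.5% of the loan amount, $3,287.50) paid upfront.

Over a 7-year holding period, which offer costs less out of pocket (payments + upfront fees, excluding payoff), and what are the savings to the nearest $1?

Option B by $32,049

Option A: at 7.75% the monthly rate is 0.0064583, so the payment is 657,500 × 0.0064583 / (1 − 1.0064583^−180) = $6,188.89.
Option B: at 6.72% the monthly rate is 0.0056000, so the payment is 657,500 × 0.0056000 / (1 − 1.0056000^−180) = $5,807.35.
Over 84 months: Option A costs 84 × $6,188.89 + $3,287.50 = $523,154.26; Option B costs 84 × $5,807.35 + $3,287.50 = $491,104.90.
Option B is cheaper by $523,154.26 − $491,104.90 = $32,049.36.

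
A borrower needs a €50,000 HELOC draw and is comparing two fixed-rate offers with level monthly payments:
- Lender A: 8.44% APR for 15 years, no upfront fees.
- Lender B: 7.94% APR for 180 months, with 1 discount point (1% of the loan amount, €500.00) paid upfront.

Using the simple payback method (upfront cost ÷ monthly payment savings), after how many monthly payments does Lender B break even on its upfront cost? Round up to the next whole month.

35 months

Lender A: at 8.44% the monthly rate is 0.0070333, so the payment is 50,000 × 0.0070333 / (1 − 1.0070333^−180) = €490.61.
Lender B: monthly rate = 7.94%/12 = 0.0066167; payment = 50,000 × 0.0066167 / (1 − (1+0.0066167)^−180) = €476.10.
Monthly savings = €490.61 − €476.10 = €14.51.
Break-even = €500.00 / €14.51 = 34.46 → 35 months.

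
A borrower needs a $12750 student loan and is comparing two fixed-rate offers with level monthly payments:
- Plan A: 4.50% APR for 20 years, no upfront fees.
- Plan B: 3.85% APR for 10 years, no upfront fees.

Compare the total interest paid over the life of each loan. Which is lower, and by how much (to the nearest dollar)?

Plan B by $3,977

Plan A: at 4.50% the monthly rate is 0.0037500, so the payment is 12,750 × 0.0037500 / (1 − 1.0037500^−240) = $80.66.
Total interest on Plan A = 240 × $80.66 − $12,750 = $6,608.40.
Plan B: at 3.85% the monthly rate is 0.0032083, so the payment is 12,750 × 0.0032083 / (1 − 1.0032083^−120) = $128.18.
Total interest on Plan B = 120 × $128.18 − $12,750 = $2,631.60.
Plan B is lower by $3,976.80.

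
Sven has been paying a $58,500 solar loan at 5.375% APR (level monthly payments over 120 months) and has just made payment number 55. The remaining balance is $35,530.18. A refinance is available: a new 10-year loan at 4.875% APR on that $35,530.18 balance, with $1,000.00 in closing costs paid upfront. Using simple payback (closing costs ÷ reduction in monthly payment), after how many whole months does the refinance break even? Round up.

Current payment = 58,500 × 5.375%/12 / (1 − (1+0.0044792)^−120) = $631.26.
Refinanced payment = 35,530.18 × 0.0040625 / (1 − (1+0.0040625)^−120) = $374.69.
Monthly savings = $631.26 − $374.69 = $256.57.
Break-even = $1,000.00 / $256.57 = 3.90 → 4 months.

4 months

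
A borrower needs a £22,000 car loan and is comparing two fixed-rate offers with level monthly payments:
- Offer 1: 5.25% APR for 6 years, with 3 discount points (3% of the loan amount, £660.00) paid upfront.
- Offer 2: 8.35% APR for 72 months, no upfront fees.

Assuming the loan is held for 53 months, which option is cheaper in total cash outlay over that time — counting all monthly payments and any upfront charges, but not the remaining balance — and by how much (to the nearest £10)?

Offer 1: monthly rate = 5.25%/12 = 0.0043750; payment = 22,000 × 0.0043750 / (1 − (1+0.0043750)^−72) = £356.87.
Offer 2: monthly rate = 8.35%/12 = 0.0069583; payment = 22,000 × 0.0069583 / (1 − (1+0.0069583)^−72) = £389.50.
Over 53 months: Offer 1 costs 53 × £356.87 + £660.00 = £19,574.11; Offer 2 costs 53 × £389.50 = £20,643.50.
Offer 1 is cheaper by £20,643.50 − £19,574.11 = £1,069.39.

Offer 1 by £1,070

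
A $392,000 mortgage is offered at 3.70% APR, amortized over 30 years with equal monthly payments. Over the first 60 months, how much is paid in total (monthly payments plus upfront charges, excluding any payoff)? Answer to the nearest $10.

$108,260

At 3.70% the monthly rate is 0.0030833, so the payment is 392,000 × 0.0030833 / (1 − 1.0030833^−360) = $1,804.31.
Total outlay = 60 × $1,804.31 = $108,258.60.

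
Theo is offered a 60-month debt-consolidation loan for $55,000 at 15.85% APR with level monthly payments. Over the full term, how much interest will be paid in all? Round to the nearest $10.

$24,990

Monthly rate = 15.85%/12 = 0.0132083; payment = 55,000 × 0.0132083 / (1 − (1+0.0132083)^−60) = $1,333.11.
Total paid = 60 × $1,333.11 = $79,986.60; interest = $79,986.60 − $55,000 = $24,986.60.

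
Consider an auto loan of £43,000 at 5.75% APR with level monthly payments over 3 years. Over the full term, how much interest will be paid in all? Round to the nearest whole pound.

Monthly rate = 5.75%/12 = 0.0047917; payment = 43,000 × 0.0047917 / (1 − (1+0.0047917)^−36) = £1,303.28.
Total paid = 36 × £1,303.28 = £46,918.08; interest = £46,918.08 − £43,000 = £3,918.08.

£3,918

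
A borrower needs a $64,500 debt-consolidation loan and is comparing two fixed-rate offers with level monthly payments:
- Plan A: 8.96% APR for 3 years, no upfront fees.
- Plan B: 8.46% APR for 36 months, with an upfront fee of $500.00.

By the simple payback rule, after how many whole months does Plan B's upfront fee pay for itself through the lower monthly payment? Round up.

Plan A: monthly rate = 8.96%/12 = 0.0074667; payment = 64,500 × 0.0074667 / (1 − (1+0.0074667)^−36) = $2,049.88.
Plan B: at 8.46% the monthly rate is 0.0070500, so the payment is 64,500 × 0.0070500 / (1 − 1.0070500^−36) = $2,034.91.
Monthly savings = $2,049.88 − $2,034.91 = $14.97.
Break-even = $500.00 / $14.97 = 33.40 → 34 months.

34 months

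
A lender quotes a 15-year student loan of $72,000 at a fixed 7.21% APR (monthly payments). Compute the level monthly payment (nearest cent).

At 7.21% the monthly rate is 0.0060083, so the payment is 72,000 × 0.0060083 / (1 − 1.0060083^−180) = $655.64.

$655.64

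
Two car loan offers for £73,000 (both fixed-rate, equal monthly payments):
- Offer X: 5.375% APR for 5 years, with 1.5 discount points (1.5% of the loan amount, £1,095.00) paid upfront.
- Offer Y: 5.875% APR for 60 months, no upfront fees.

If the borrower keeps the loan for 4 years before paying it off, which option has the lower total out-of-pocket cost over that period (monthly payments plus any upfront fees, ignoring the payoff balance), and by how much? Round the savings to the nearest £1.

Offer Y by £285

Offer X: monthly rate = 5.375%/12 = 0.0044792; payment = 73,000 × 0.0044792 / (1 − (1+0.0044792)^−60) = £1,390.18.
Offer Y: monthly rate = 5.875%/12 = 0.0048958; payment = 73,000 × 0.0048958 / (1 − (1+0.0048958)^−60) = £1,407.06.
Over 48 months: Offer X costs 48 × £1,390.18 + £1,095.00 = £67,823.64; Offer Y costs 48 × £1,407.06 = £67,538.88.
Offer Y is cheaper by £67,823.64 − £67,538.88 = £284.76.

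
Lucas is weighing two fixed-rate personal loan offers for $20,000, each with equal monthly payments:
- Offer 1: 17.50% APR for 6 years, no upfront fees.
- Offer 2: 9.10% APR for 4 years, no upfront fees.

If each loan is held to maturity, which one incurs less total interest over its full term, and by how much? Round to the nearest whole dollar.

Offer 2 by $8,502

Offer 1: at 17.50% the monthly rate is 0.0145833, so the payment is 20,000 × 0.0145833 / (1 − 1.0145833^−72) = $450.52.
Total interest on Offer 1 = 72 × $450.52 − $20,000 = $12,437.44.
Offer 2: monthly rate = 9.1%/12 = 0.0075833; payment = 20,000 × 0.0075833 / (1 − (1+0.0075833)^−48) = $498.65.
Total interest on Offer 2 = 48 × $498.65 − $20,000 = $3,935.20.
Offer 2 is lower by $8,502.24.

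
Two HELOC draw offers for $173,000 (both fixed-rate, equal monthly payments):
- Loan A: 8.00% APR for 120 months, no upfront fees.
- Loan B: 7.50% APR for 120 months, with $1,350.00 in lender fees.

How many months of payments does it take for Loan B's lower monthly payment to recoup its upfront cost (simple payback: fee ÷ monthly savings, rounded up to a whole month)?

30 months

Loan A: monthly rate = 8%/12 = 0.0066667; payment = 173,000 × 0.0066667 / (1 − (1+0.0066667)^−120) = $2,098.97.
Loan B: at 7.50% the monthly rate is 0.0062500, so the payment is 173,000 × 0.0062500 / (1 − 1.0062500^−120) = $2,053.54.
Monthly savings = $2,098.97 − $2,053.54 = $45.43.
Break-even = $1,350.00 / $45.43 = 29.72 → 30 months.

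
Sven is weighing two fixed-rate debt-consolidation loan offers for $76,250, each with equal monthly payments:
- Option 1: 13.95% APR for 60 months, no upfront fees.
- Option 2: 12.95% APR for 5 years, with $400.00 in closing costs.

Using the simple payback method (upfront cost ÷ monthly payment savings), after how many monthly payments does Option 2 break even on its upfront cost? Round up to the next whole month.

Option 1: monthly rate = 13.95%/12 = 0.0116250; payment = 76,250 × 0.0116250 / (1 − (1+0.0116250)^−60) = $1,772.23.
Option 2: at 12.95% the monthly rate is 0.0107917, so the payment is 76,250 × 0.0107917 / (1 − 1.0107917^−60) = $1,732.97.
Monthly savings = $1,772.23 − $1,732.97 = $39.26.
Break-even = $400.00 / $39.26 = 10.19 → 11 months.

11 months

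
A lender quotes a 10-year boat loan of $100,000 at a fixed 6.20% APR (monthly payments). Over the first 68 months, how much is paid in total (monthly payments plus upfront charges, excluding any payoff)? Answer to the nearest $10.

$76,180

Monthly rate = 6.2%/12 = 0.0051667; payment = 100,000 × 0.0051667 / (1 − (1+0.0051667)^−120) = $1,120.28.
Total outlay = 68 × $1,120.28 = $76,179.04.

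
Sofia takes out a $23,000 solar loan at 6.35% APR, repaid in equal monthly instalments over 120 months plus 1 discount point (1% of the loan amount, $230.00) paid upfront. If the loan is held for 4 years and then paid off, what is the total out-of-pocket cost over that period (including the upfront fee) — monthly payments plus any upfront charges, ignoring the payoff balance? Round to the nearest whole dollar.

At 6.35% the monthly rate is 0.0052917, so the payment is 23,000 × 0.0052917 / (1 − 1.0052917^−120) = $259.41.
Total outlay = 48 × $259.41 + $230.00 = $12,681.68.

$12,682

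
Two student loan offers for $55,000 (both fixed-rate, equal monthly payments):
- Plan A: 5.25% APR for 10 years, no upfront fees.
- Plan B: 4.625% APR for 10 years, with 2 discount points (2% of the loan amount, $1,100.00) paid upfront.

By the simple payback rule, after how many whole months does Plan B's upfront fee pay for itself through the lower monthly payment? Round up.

66 months

Plan A: monthly rate = 5.25%/12 = 0.0043750; payment = 55,000 × 0.0043750 / (1 − (1+0.0043750)^−120) = $590.10.
Plan B: monthly rate = 4.625%/12 = 0.0038542; payment = 55,000 × 0.0038542 / (1 − (1+0.0038542)^−120) = $573.33.
Monthly savings = $590.10 − $573.33 = $16.77.
Break-even = $1,100.00 / $16.77 = 65.59 → 66 months.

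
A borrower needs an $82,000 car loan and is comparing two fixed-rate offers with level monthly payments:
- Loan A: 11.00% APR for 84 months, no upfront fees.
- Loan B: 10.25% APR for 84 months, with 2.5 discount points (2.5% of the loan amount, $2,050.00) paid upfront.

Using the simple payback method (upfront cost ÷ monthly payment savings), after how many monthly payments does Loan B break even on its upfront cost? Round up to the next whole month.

64 months

Loan A: monthly rate = 11%/12 = 0.0091667; payment = 82,000 × 0.0091667 / (1 − (1+0.0091667)^−84) = $1,404.04.
Loan B: at 10.25% the monthly rate is 0.0085417, so the payment is 82,000 × 0.0085417 / (1 − 1.0085417^−84) = $1,371.91.
Monthly savings = $1,404.04 − $1,371.91 = $32.13.
Break-even = $2,050.00 / $32.13 = 63.80 → 64 months.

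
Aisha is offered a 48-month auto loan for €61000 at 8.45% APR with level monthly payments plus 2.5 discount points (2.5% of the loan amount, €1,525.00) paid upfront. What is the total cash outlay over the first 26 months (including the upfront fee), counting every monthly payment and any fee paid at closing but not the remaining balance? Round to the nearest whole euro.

€40,580

At 8.45% the monthly rate is 0.0070417, so the payment is 61,000 × 0.0070417 / (1 − 1.0070417^−48) = €1,502.11.
Total outlay = 26 × €1,502.11 + €1,525.00 = €40,579.86.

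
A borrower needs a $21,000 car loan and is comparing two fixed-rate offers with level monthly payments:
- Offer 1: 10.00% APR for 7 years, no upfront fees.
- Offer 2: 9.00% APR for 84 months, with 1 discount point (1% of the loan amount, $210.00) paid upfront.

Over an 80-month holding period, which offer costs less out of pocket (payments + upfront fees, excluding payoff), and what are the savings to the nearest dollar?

Offer 2 by $650

Offer 1: at 10.00% the monthly rate is 0.0083333, so the payment is 21,000 × 0.0083333 / (1 − 1.0083333^−84) = $348.62.
Offer 2: at 9.00% the monthly rate is 0.0075000, so the payment is 21,000 × 0.0075000 / (1 − 1.0075000^−84) = $337.87.
Over 80 months: Offer 1 costs 80 × $348.62 = $27,889.60; Offer 2 costs 80 × $337.87 + $210.00 = $27,239.60.
Offer 2 is cheaper by $27,889.60 − $27,239.60 = $650.00.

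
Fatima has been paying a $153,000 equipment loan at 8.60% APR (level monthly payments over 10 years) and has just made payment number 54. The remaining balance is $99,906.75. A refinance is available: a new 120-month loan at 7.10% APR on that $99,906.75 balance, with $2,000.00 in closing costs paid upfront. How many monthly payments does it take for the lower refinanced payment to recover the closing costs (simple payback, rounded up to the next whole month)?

3 months

Current payment = 153,000 × 8.6%/12 / (1 − (1+0.0071667)^−120) = $1,905.17.
Refinanced payment = 99,906.75 × 0.0059167 / (1 − (1+0.0059167)^−120) = $1,165.16.
Monthly savings = $1,905.17 − $1,165.16 = $740.01.
Break-even = $2,000.00 / $740.01 = 2.70 → 3 months.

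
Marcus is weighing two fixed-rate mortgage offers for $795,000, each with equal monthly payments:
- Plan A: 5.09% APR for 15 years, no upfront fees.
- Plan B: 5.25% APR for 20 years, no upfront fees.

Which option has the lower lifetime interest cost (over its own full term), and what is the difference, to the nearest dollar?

Plan A by $147,349

Plan A: monthly rate = 5.09%/12 = 0.0042417; payment = 795,000 × 0.0042417 / (1 − (1+0.0042417)^−180) = $6,324.14.
Total interest on Plan A = 180 × $6,324.14 − $795,000 = $343,345.20.
Plan B: monthly rate = 5.25%/12 = 0.0043750; payment = 795,000 × 0.0043750 / (1 − (1+0.0043750)^−240) = $5,357.06.
Total interest on Plan B = 240 × $5,357.06 − $795,000 = $490,694.40.
Plan A is lower by $147,349.20.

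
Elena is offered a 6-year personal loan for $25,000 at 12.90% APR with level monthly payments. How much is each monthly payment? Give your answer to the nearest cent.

$500.53

At 12.90% the monthly rate is 0.0107500, so the payment is 25,000 × 0.0107500 / (1 − 1.0107500^−72) = $500.53.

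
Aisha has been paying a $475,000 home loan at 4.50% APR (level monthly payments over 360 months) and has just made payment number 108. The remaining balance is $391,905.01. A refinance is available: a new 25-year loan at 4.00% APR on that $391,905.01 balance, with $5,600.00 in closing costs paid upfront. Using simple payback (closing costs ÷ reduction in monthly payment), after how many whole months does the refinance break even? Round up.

17 months

Current payment = 475,000 × 4.5%/12 / (1 − (1+0.0037500)^−360) = $2,406.76.
Refinanced payment = 391,905.01 × 0.0033333 / (1 − (1+0.0033333)^−300) = $2,068.62.
Monthly savings = $2,406.76 − $2,068.62 = $338.14.
Break-even = $5,600.00 / $338.14 = 16.56 → 17 months.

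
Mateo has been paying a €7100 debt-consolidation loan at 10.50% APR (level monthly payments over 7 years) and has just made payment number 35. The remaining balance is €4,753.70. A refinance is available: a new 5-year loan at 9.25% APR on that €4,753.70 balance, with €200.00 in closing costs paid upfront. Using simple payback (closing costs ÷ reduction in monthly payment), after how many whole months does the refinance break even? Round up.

10 months

Current payment = 7,100 × 10.5%/12 / (1 − (1+0.0087500)^−84) = €119.71.
Refinanced payment = 4,753.70 × 0.0077083 / (1 − (1+0.0077083)^−60) = €99.26.
Monthly savings = €119.71 − €99.26 = €20.45.
Break-even = €200.00 / €20.45 = 9.78 → 10 months.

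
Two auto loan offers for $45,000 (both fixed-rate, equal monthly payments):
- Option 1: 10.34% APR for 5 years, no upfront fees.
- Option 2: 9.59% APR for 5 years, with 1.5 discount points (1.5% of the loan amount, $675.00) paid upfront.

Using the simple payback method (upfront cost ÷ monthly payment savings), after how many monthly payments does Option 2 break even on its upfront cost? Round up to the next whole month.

41 months

Option 1: at 10.34% the monthly rate is 0.0086167, so the payment is 45,000 × 0.0086167 / (1 − 1.0086167^−60) = $963.66.
Option 2: monthly rate = 9.59%/12 = 0.0079917; payment = 45,000 × 0.0079917 / (1 − (1+0.0079917)^−60) = $947.06.
Monthly savings = $963.66 − $947.06 = $16.60.
Break-even = $675.00 / $16.60 = 40.66 → 41 months.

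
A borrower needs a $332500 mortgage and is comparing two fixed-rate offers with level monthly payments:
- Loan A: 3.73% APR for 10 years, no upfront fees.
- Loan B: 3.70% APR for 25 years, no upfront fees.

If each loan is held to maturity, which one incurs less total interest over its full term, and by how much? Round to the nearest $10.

Loan A: monthly rate = 3.73%/12 = 0.0031083; payment = 332,500 × 0.0031083 / (1 − (1+0.0031083)^−120) = $3,323.90.
Total interest on Loan A = 120 × $3,323.90 − $332,500 = $66,368.00.
Loan B: monthly rate = 3.7%/12 = 0.0030833; payment = 332,500 × 0.0030833 / (1 − (1+0.0030833)^−300) = $1,700.45.
Total interest on Loan B = 300 × $1,700.45 − $332,500 = $177,635.00.
Loan A is lower by $111,267.00.

Loan A by $111,270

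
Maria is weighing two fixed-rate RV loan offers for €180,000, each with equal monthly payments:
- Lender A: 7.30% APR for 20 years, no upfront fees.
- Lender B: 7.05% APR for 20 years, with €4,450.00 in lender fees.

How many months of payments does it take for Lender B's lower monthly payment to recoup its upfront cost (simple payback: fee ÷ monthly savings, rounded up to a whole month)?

164 months

Lender A: at 7.30% the monthly rate is 0.0060833, so the payment is 180,000 × 0.0060833 / (1 − 1.0060833^−240) = €1,428.13.
Lender B: monthly rate = 7.05%/12 = 0.0058750; payment = 180,000 × 0.0058750 / (1 − (1+0.0058750)^−240) = €1,400.95.
Monthly savings = €1,428.13 − €1,400.95 = €27.18.
Break-even = €4,450.00 / €27.18 = 163.72 → 164 months.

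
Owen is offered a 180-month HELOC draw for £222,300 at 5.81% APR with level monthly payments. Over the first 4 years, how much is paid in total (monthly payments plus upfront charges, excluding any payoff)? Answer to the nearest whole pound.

£88,951

Monthly rate = 5.81%/12 = 0.0048417; payment = 222,300 × 0.0048417 / (1 − (1+0.0048417)^−180) = £1,853.15.
Total outlay = 48 × £1,853.15 = £88,951.20.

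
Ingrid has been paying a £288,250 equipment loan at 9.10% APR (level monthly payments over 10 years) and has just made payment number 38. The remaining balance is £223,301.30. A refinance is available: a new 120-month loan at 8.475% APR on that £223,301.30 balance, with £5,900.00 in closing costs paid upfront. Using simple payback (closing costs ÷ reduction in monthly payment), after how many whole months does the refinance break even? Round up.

Current payment = 288,250 × 9.1%/12 / (1 − (1+0.0075833)^−120) = £3,667.05.
Refinanced payment = 223,301.30 × 0.0070625 / (1 − (1+0.0070625)^−120) = £2,765.63.
Monthly savings = £3,667.05 − £2,765.63 = £901.42.
Break-even = £5,900.00 / £901.42 = 6.55 → 7 months.

7 months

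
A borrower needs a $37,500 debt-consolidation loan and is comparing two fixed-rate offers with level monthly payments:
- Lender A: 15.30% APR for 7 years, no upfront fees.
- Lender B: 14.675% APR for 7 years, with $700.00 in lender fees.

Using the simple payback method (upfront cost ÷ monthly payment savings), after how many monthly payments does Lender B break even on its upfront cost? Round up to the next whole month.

Lender A: monthly rate = 15.3%/12 = 0.0127500; payment = 37,500 × 0.0127500 / (1 − (1+0.0127500)^−84) = $729.95.
Lender B: at 14.675% the monthly rate is 0.0122292, so the payment is 37,500 × 0.0122292 / (1 − 1.0122292^−84) = $716.81.
Monthly savings = $729.95 − $716.81 = $13.14.
Break-even = $700.00 / $13.14 = 53.27 → 54 months.

54 months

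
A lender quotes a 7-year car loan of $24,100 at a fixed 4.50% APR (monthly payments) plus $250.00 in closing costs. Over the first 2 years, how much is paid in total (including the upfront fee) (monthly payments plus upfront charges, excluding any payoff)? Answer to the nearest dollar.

$8,290

Monthly rate = 4.5%/12 = 0.0037500; payment = 24,100 × 0.0037500 / (1 − (1+0.0037500)^−84) = $334.99.
Total outlay = 24 × $334.99 + $250.00 = $8,289.76.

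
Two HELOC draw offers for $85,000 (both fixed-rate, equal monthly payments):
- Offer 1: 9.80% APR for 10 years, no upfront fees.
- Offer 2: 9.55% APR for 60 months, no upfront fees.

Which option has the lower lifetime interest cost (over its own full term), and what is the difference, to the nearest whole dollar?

Offer 1: at 9.80% the monthly rate is 0.0081667, so the payment is 85,000 × 0.0081667 / (1 − 1.0081667^−120) = $1,113.89.
Total interest on Offer 1 = 120 × $1,113.89 − $85,000 = $48,666.80.
Offer 2: at 9.55% the monthly rate is 0.0079583, so the payment is 85,000 × 0.0079583 / (1 − 1.0079583^−60) = $1,787.24.
Total interest on Offer 2 = 60 × $1,787.24 − $85,000 = $22,234.40.
Offer 2 is lower by $26,432.40.

Offer 2 by $26,432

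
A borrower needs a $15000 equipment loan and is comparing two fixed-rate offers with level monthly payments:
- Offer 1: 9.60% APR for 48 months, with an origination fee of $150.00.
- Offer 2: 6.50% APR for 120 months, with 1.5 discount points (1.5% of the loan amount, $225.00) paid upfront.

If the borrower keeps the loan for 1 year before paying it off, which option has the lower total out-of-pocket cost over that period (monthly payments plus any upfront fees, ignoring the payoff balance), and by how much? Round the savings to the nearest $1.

Offer 1: at 9.60% the monthly rate is 0.0080000, so the payment is 15,000 × 0.0080000 / (1 − 1.0080000^−48) = $377.56.
Offer 2: at 6.50% the monthly rate is 0.0054167, so the payment is 15,000 × 0.0054167 / (1 − 1.0054167^−120) = $170.32.
Over 12 months: Offer 1 costs 12 × $377.56 + $150.00 = $4,680.72; Offer 2 costs 12 × $170.32 + $225.00 = $2,268.84.
Offer 2 is cheaper by $4,680.72 − $2,268.84 = $2,411.88.

Offer 2 by $2,412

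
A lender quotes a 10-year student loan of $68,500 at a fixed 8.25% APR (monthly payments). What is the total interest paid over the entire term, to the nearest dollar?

Monthly rate = 8.25%/12 = 0.0068750; payment = 68,500 × 0.0068750 / (1 − (1+0.0068750)^−120) = $840.17.
Total paid = 120 × $840.17 = $100,820.40; interest = $100,820.40 − $68,500 = $32,320.40.

$32,320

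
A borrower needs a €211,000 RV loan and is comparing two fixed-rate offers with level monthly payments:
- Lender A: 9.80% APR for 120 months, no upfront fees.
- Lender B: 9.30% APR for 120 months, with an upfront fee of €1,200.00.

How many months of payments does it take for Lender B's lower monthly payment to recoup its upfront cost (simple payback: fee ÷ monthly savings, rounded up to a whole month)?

Lender A: at 9.80% the monthly rate is 0.0081667, so the payment is 211,000 × 0.0081667 / (1 − 1.0081667^−120) = €2,765.06.
Lender B: monthly rate = 9.3%/12 = 0.0077500; payment = 211,000 × 0.0077500 / (1 − (1+0.0077500)^−120) = €2,707.24.
Monthly savings = €2,765.06 − €2,707.24 = €57.82.
Break-even = €1,200.00 / €57.82 = 20.75 → 21 months.

21 months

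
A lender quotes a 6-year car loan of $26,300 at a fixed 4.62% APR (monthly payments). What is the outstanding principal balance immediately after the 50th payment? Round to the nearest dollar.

With monthly rate i = 4.62%/12 = 0.0038500, the balance after k of n payments is P · [(1+i)^n − (1+i)^k] / [(1+i)^n − 1].
(1+0.0038500)^72 = 1.31872816 and (1+0.0038500)^50 = 1.21182851, so the balance is 26,300 × (1.31872816 − 1.21182851) / (1.31872816 − 1) = $8,820.87.

$8,821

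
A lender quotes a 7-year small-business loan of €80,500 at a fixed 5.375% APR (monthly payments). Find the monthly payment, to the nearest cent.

€1,152.02

At 5.375% the monthly rate is 0.0044792, so the payment is 80,500 × 0.0044792 / (1 − 1.0044792^−84) = €1,152.02.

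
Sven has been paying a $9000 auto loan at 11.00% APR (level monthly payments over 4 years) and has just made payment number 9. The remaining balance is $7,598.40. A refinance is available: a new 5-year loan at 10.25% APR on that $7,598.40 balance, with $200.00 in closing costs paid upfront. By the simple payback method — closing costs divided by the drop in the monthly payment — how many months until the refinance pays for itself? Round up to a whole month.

3 months

Current payment = 9,000 × 11%/12 / (1 − (1+0.0091667)^−48) = $232.61.
Refinanced payment = 7,598.40 × 0.0085417 / (1 − (1+0.0085417)^−60) = $162.38.
Monthly savings = $232.61 − $162.38 = $70.23.
Break-even = $200.00 / $70.23 = 2.85 → 3 months.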